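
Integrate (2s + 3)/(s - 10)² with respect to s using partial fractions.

Decompose: P = 2, Q = 2·10 + 3 = 23, so (2s + 3)/(s - 10)² = 2/(s - 10) + 23/(s - 10)². Integrate: ∫ P/(s - 10) ds = 2 ln|(s - 10)|; ∫ Q/(s - 10)² ds = -23/(s - 10). Sum: 2 ln|(s - 10)| - 23/(s - 10) + C


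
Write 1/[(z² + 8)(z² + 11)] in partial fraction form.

Coefficient matching gives α = γ = 0, β = 1/(11-8) = 1/3, δ = -β = -1/3
Result: (1/3)/(z² + 8) - (1/3)/(z² + 11)


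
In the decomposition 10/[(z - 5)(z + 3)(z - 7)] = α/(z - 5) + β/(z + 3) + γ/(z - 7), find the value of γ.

Cover-up at z = 7: γ = 10/[(7 - 5)(7 + 3)] = 10/[(2)(10)] = 10/20 = 1/2


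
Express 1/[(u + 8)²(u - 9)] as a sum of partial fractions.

Cover-up at u=9: γ = 1/(9 + 8)² = 1/289. Cover-up at u=-8: β = 1/(-8 - 9) = -1/17. Comparing u² coeff: α = -γ = -1/289
Result: (-1/289)/(u + 8) - (1/17)/(u + 8)² + (1/289)/(u - 9)


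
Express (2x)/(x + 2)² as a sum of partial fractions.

(2x) = A(x + 2) + B. At x = -2: B = 2·(-2) + 0 = -4. Coeff of x: A = 2
Result: 2/(x + 2) - 4/(x + 2)²


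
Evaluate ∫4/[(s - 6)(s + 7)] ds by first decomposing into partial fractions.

Decompose: 4/[(s - 6)(s + 7)] = (4/13)/(s - 6) - (4/13)/(s + 7). Integrate each term: (4/13) ln|(s - 6)| - (4/13) ln|(s + 7)| + C


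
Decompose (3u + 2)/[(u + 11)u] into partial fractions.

At u=-11: A = (3·(-11) + 2)/(-11 - 0) = 31/11. At u=0: B = (3·0 + 2)/(0 + 11) = 2/11
Result: (31/11)/(u + 11) + (2/11)/u


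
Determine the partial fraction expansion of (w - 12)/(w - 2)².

(w - 12) = α(w - 2) + β. At w = 2: β = 1·2 - 12 = -10. Coeff of w: α = 1
Result: 1/(w - 2) - 10/(w - 2)²


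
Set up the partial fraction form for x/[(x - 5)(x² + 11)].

Linear + irreducible quadratic: α/(x - 5) + (βx + γ)/(x² + 11)


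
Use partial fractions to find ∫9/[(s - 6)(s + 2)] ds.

Decompose: 9/[(s - 6)(s + 2)] = (9/8)/(s - 6) - (9/8)/(s + 2). Integrate each term: (9/8) ln|(s - 6)| - (9/8) ln|(s + 2)| + C


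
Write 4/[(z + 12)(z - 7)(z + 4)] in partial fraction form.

Using cover-up method: P = 1/38, Q = 4/209, R = -1/22
Result: (1/38)/(z + 12) + (4/209)/(z - 7) - (1/22)/(z + 4)


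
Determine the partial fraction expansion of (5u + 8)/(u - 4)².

(5u + 8) = α(u - 4) + β. At u = 4: β = 5·4 + 8 = 28. Coeff of u: α = 5
Result: 5/(u - 4) + 28/(u - 4)²


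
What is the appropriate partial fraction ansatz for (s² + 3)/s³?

Repeated linear factor (power 3): P/s + Q/s² + R/s³


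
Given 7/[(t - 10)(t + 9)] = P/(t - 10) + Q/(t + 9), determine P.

Cover-up at t = 10: P = 7/(10 + 9) = 7/19


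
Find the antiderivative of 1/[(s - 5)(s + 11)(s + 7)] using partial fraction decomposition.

Cover-up: A = 1/192, B = 1/64, C = -1/48. Decomposition: (1/192)/(s - 5) + (1/64)/(s + 11) - (1/48)/(s + 7). Integrate each term: (1/192) ln|(s - 5)| + (1/64) ln|(s + 11)| - (1/48) ln|(s + 7)| + C


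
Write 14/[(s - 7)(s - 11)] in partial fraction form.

14/(s - 7)(s - 11) = A/(s - 7) + B/(s - 11). A = 14/(7 - 11) = -7/2, B = 14/(11 - 7) = 7/2
Result: (-7/2)/(s - 7) + (7/2)/(s - 11)


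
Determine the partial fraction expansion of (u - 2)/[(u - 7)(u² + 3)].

At u=7: A = (1·7 - 2)/(7² + 3) = 5/52. B = -A = -5/52, C = 1 - 7·A = 17/52
Result: (5/52)/(u - 7) - ((5/52)u - 17/52)/(u² + 3)


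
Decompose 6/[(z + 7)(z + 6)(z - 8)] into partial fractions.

Using cover-up method: P = 2/5, Q = -3/7, R = 1/35
Result: (2/5)/(z + 7) - (3/7)/(z + 6) + (1/35)/(z - 8)


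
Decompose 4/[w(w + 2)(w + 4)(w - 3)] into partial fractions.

Using Heaviside cover-up: (-1/6)/w + (1/5)/(w + 2) - (1/14)/(w + 4) + (4/105)/(w - 3)


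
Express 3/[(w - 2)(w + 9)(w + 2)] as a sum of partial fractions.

Using cover-up method: A = 3/44, B = 3/77, C = -3/28
Result: (3/44)/(w - 2) + (3/77)/(w + 9) - (3/28)/(w + 2)


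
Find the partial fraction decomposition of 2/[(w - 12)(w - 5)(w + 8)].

Using cover-up method: P = 1/70, Q = -2/91, R = 1/130
Result: (1/70)/(w - 12) - (2/91)/(w - 5) + (1/130)/(w + 8)


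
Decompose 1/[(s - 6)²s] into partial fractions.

Cover-up at s=0: C = 1/(0 - 6)² = 1/36. Cover-up at s=6: B = 1/(6 - 0) = 1/6. Comparing s² coeff: A = -C = -1/36
Result: (-1/36)/(s - 6) + (1/6)/(s - 6)² + (1/36)/s


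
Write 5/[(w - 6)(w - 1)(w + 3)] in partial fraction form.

Using cover-up method: P = 1/9, Q = -1/4, R = 5/36
Result: (1/9)/(w - 6) - (1/4)/(w - 1) + (5/36)/(w + 3)


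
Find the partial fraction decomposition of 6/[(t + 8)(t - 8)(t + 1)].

Using cover-up method: P = 3/56, Q = 1/24, R = -2/21
Result: (3/56)/(t + 8) + (1/24)/(t - 8) - (2/21)/(t + 1)


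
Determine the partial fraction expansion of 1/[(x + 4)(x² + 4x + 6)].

Cover-up at x = -4: α = 1/((-4)² + 4·(-4) + 6) = 1/6. Then β = -α = -1/6, γ = -α·(4 - 4) = 0
Result: (1/6)/(x + 4) - ((1/6)x)/(x² + 4x + 6)


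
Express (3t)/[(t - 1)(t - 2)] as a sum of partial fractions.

At t=1: P = (3·1 + 0)/(1 - 2) = -3. At t=2: Q = (3·2 + 0)/(2 - 1) = 6
Result: -3/(t - 1) + 6/(t - 2)


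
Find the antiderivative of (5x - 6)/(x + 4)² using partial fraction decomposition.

Decompose: P = 5, Q = 5·(-4) - 6 = -26, so (5x - 6)/(x + 4)² = 5/(x + 4) - 26/(x + 4)². Integrate: ∫ P/(x + 4) dx = 5 ln|(x + 4)|; ∫ Q/(x + 4)² dx = 26/(x + 4). Sum: 5 ln|(x + 4)| + 26/(x + 4) + C


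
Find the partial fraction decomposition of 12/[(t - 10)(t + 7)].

12/(t - 10)(t + 7) = A/(t - 10) + B/(t + 7). A = 12/(10 + 7) = 12/17, B = 12/(-7 - 10) = -12/17
Result: (12/17)/(t - 10) - (12/17)/(t + 7)


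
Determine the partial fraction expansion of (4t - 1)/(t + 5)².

(4t - 1) = P(t + 5) + Q. At t = -5: Q = 4·(-5) - 1 = -21. Coeff of t: P = 4
Result: 4/(t + 5) - 21/(t + 5)²


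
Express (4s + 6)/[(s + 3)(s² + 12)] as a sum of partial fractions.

At s=-3: α = (4·(-3) + 6)/((-3)² + 12) = -2/7. β = -α = 2/7, γ = 4 - (-3)·α = 22/7
Result: (-2/7)/(s + 3) + ((2/7)s + 22/7)/(s² + 12)


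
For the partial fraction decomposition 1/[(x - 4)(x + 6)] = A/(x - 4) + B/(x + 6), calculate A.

Cover-up at x = 4: A = 1/(4 + 6) = 1/10


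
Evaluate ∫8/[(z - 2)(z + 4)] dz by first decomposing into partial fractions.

Decompose: 8/[(z - 2)(z + 4)] = (4/3)/(z - 2) - (4/3)/(z + 4). Integrate each term: (4/3) ln|(z - 2)| - (4/3) ln|(z + 4)| + C


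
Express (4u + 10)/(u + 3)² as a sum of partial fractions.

(4u + 10) = A(u + 3) + B. At u = -3: B = 4·(-3) + 10 = -2. Coeff of u: A = 4
Result: 4/(u + 3) - 2/(u + 3)²


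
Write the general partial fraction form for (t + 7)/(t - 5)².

Repeated linear factor: P/(t - 5) + Q/(t - 5)²


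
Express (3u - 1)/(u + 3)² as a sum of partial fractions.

(3u - 1) = P(u + 3) + Q. At u = -3: Q = 3·(-3) - 1 = -10. Coeff of u: P = 3
Result: 3/(u + 3) - 10/(u + 3)²


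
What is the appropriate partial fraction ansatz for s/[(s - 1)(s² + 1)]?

Linear + irreducible quadratic: α/(s - 1) + (βs + γ)/(s² + 1)


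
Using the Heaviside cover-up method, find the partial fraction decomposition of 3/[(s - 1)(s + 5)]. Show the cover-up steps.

Cover (s - 1): set s=1, get A = 3/(1 + 5) = 1/2. Cover (s + 5): set s=-5, get B = 3/(-5 - 1) = -1/2.
Result: (1/2)/(s - 1) - (1/2)/(s + 5)


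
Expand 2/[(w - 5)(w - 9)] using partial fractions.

2/(w - 5)(w - 9) = α/(w - 5) + β/(w - 9). α = 2/(5 - 9) = -1/2, β = 2/(9 - 5) = 1/2
Result: (-1/2)/(w - 5) + (1/2)/(w - 9)


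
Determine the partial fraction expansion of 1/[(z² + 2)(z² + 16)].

Coefficient matching gives α = γ = 0, β = 1/(16-2) = 1/14, δ = -β = -1/14
Result: (1/14)/(z² + 2) - (1/14)/(z² + 16)


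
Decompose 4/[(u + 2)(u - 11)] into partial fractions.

4/(u + 2)(u - 11) = A/(u + 2) + B/(u - 11). A = 4/(-2 - 11) = -4/13, B = 4/(11 + 2) = 4/13
Result: (-4/13)/(u + 2) + (4/13)/(u - 11)


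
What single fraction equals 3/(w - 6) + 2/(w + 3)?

Common denominator (w - 6)(w + 3). Numerator: 3(w + 3) + 2(w - 6) = (3w + 9) + (2w - 12) = 5w - 3
Result: (5w - 3)/[(w - 6)(w + 3)]


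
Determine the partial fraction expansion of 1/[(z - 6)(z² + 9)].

Cover-up at z = 6: A = 1/(6² + 9) = 1/45. Then B = -A = -1/45, C = -A·(0 + 6) = -2/15
Result: (1/45)/(z - 6) - ((1/45)z + 2/15)/(z² + 9)


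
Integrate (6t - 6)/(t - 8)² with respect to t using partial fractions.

Decompose: P = 6, Q = 6·8 - 6 = 42, so (6t - 6)/(t - 8)² = 6/(t - 8) + 42/(t - 8)². Integrate: ∫ P/(t - 8) dt = 6 ln|(t - 8)|; ∫ Q/(t - 8)² dt = -42/(t - 8). Sum: 6 ln|(t - 8)| - 42/(t - 8) + C


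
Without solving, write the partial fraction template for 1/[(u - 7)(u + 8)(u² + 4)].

Two linear + quadratic: A/(u - 7) + B/(u + 8) + (Cu + D)/(u² + 4)


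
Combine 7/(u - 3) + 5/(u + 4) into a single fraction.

Common denominator (u - 3)(u + 4). Numerator: 7(u + 4) + 5(u - 3) = (7u + 28) + (5u - 15) = 12u + 13
Result: (12u + 13)/[(u - 3)(u + 4)]


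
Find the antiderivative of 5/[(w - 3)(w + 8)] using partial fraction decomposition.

Decompose: 5/[(w - 3)(w + 8)] = (5/11)/(w - 3) - (5/11)/(w + 8). Integrate each term: (5/11) ln|(w - 3)| - (5/11) ln|(w + 8)| + C


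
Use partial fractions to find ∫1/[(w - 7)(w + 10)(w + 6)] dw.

Cover-up: P = 1/221, Q = 1/68, R = -1/52. Decomposition: (1/221)/(w - 7) + (1/68)/(w + 10) - (1/52)/(w + 6). Integrate each term: (1/221) ln|(w - 7)| + (1/68) ln|(w + 10)| - (1/52) ln|(w + 6)| + C


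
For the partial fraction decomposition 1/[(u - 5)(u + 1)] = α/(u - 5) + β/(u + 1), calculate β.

Cover-up at u = -1: β = 1/(-1 - 5) = -1/6


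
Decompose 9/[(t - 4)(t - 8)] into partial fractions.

9/(t - 4)(t - 8) = A/(t - 4) + B/(t - 8). A = 9/(4 - 8) = -9/4, B = 9/(8 - 4) = 9/4
Result: (-9/4)/(t - 4) + (9/4)/(t - 8)


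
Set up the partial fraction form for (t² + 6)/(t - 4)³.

Repeated linear factor (power 3): α/(t - 4) + β/(t - 4)² + γ/(t - 4)³


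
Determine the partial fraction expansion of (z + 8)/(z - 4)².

(z + 8) = A(z - 4) + B. At z = 4: B = 1·4 + 8 = 12. Coeff of z: A = 1
Result: 1/(z - 4) + 12/(z - 4)²


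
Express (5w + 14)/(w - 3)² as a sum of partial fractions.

(5w + 14) = α(w - 3) + β. At w = 3: β = 5·3 + 14 = 29. Coeff of w: α = 5
Result: 5/(w - 3) + 29/(w - 3)²


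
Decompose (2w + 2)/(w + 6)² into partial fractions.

(2w + 2) = A(w + 6) + B. At w = -6: B = 2·(-6) + 2 = -10. Coeff of w: A = 2
Result: 2/(w + 6) - 10/(w + 6)²


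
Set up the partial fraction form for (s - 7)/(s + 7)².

Repeated linear factor: P/(s + 7) + Q/(s + 7)²


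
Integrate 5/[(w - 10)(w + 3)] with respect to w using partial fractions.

Decompose: 5/[(w - 10)(w + 3)] = (5/13)/(w - 10) - (5/13)/(w + 3). Integrate each term: (5/13) ln|(w - 10)| - (5/13) ln|(w + 3)| + C


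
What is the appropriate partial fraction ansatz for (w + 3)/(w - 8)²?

Repeated linear factor: A/(w - 8) + B/(w - 8)²


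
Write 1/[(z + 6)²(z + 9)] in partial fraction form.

Cover-up at z=-9: γ = 1/(-9 + 6)² = 1/9. Cover-up at z=-6: β = 1/(-6 + 9) = 1/3. Comparing z² coeff: α = -γ = -1/9
Result: (-1/9)/(z + 6) + (1/3)/(z + 6)² + (1/9)/(z + 9)


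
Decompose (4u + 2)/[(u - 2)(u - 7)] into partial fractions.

At u=2: P = (4·2 + 2)/(2 - 7) = -2. At u=7: Q = (4·7 + 2)/(7 - 2) = 6
Result: -2/(u - 2) + 6/(u - 7)


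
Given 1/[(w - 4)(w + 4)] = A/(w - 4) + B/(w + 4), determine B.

Cover-up at w = -4: B = 1/(-4 - 4) = -1/8


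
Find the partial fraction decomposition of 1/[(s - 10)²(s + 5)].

Cover-up at s=-5: R = 1/(-5 - 10)² = 1/225. Cover-up at s=10: Q = 1/(10 + 5) = 1/15. Comparing s² coeff: P = -R = -1/225
Result: (-1/225)/(s - 10) + (1/15)/(s - 10)² + (1/225)/(s + 5)


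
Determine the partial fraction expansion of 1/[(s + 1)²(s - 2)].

Cover-up at s=2: R = 1/(2 + 1)² = 1/9. Cover-up at s=-1: Q = 1/(-1 - 2) = -1/3. Comparing s² coeff: P = -R = -1/9
Result: (-1/9)/(s + 1) - (1/3)/(s + 1)² + (1/9)/(s - 2)


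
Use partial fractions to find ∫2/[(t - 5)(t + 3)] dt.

Decompose: 2/[(t - 5)(t + 3)] = (1/4)/(t - 5) - (1/4)/(t + 3). Integrate each term: (1/4) ln|(t - 5)| - (1/4) ln|(t + 3)| + C


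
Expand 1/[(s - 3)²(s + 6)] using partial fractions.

Cover-up at s=-6: R = 1/(-6 - 3)² = 1/81. Cover-up at s=3: Q = 1/(3 + 6) = 1/9. Comparing s² coeff: P = -R = -1/81
Result: (-1/81)/(s - 3) + (1/9)/(s - 3)² + (1/81)/(s + 6)


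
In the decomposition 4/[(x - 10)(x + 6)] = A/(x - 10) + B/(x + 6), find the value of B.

Cover-up at x = -6: B = 4/(-6 - 10) = -4/16 = -1/4


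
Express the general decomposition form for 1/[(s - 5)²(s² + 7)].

Repeated linear + quadratic: P/(s - 5) + Q/(s - 5)² + (Rs + S)/(s² + 7)


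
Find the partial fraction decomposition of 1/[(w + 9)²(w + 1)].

Cover-up at w=-1: C = 1/(-1 + 9)² = 1/64. Cover-up at w=-9: B = 1/(-9 + 1) = -1/8. Comparing w² coeff: A = -C = -1/64
Result: (-1/64)/(w + 9) - (1/8)/(w + 9)² + (1/64)/(w + 1)


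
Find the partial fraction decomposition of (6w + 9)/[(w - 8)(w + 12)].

At w=8: P = (6·8 + 9)/(8 + 12) = 57/20. At w=-12: Q = (6·(-12) + 9)/(-12 - 8) = 63/20
Result: (57/20)/(w - 8) + (63/20)/(w + 12)


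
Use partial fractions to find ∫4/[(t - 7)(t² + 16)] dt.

Cover-up at t=7: P = 4/(7²+16) = 4/65. Coeff matching: Q = -4/65, R = -28/65. Decomposition: (4/65)/(t - 7) - ((4/65)t + 28/65)/(t² + 16). Integrate: linear → ln, quadratic → (1/2)ln + arctan: (4/65) ln|(t - 7)| - (2/65) ln(t² + 16) - (7/65) arctan(t/4) + C


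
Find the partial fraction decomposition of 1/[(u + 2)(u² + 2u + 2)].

Cover-up at u = -2: A = 1/((-2)² + 2·(-2) + 2) = 1/2. Then B = -A = -1/2, C = -A·(2 - 2) = 0
Result: (1/2)/(u + 2) - ((1/2)u)/(u² + 2u + 2)


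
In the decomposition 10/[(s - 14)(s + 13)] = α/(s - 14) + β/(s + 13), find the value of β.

Cover-up at s = -13: β = 10/(-13 - 14) = -10/27


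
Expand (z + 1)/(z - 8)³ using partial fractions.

(z + 1) = α(z - 8)² + β(z - 8) + γ. At z = 8: γ = 1·8 + 1 = 9. Coefficients: α = 0, β = 1
Result: 1/(z - 8)² + 9/(z - 8)³


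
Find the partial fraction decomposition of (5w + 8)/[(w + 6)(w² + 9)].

At w=-6: A = (5·(-6) + 8)/((-6)² + 9) = -22/45. B = -A = 22/45, C = 5 - (-6)·A = 31/15
Result: (-22/45)/(w + 6) + ((22/45)w + 31/15)/(w² + 9)


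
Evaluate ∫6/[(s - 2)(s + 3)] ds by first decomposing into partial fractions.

Decompose: 6/[(s - 2)(s + 3)] = (6/5)/(s - 2) - (6/5)/(s + 3). Integrate each term: (6/5) ln|(s - 2)| - (6/5) ln|(s + 3)| + C


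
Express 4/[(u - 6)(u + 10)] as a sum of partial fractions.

4/(u - 6)(u + 10) = A/(u - 6) + B/(u + 10). A = 4/(6 + 10) = 1/4, B = 4/(-10 - 6) = -1/4
Result: (1/4)/(u - 6) - (1/4)/(u + 10)


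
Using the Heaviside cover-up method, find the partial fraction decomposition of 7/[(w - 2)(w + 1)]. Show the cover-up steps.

Cover (w - 2): set w=2, get P = 7/(2 + 1) = 7/3. Cover (w + 1): set w=-1, get Q = 7/(-1 - 2) = -7/3.
Result: (7/3)/(w - 2) - (7/3)/(w + 1)


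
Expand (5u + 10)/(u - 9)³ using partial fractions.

(5u + 10) = A(u - 9)² + B(u - 9) + C. At u = 9: C = 5·9 + 10 = 55. Coefficients: A = 0, B = 5
Result: 5/(u - 9)² + 55/(u - 9)³


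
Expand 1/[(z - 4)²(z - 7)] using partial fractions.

Cover-up at z=7: C = 1/(7 - 4)² = 1/9. Cover-up at z=4: B = 1/(4 - 7) = -1/3. Comparing z² coeff: A = -C = -1/9
Result: (-1/9)/(z - 4) - (1/3)/(z - 4)² + (1/9)/(z - 7)


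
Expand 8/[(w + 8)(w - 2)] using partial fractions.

8/(w + 8)(w - 2) = P/(w + 8) + Q/(w - 2). P = 8/(-8 - 2) = -4/5, Q = 8/(2 + 8) = 4/5
Result: (-4/5)/(w + 8) + (4/5)/(w - 2)


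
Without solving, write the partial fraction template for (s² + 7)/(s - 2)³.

Repeated linear factor (power 3): A/(s - 2) + B/(s - 2)² + C/(s - 2)³


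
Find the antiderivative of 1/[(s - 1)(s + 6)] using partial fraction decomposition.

Decompose: 1/[(s - 1)(s + 6)] = (1/7)/(s - 1) - (1/7)/(s + 6). Integrate each term: (1/7) ln|(s - 1)| - (1/7) ln|(s + 6)| + C


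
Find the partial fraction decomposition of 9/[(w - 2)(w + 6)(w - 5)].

Using cover-up method: α = -3/8, β = 9/88, γ = 3/11
Result: (-3/8)/(w - 2) + (9/88)/(w + 6) + (3/11)/(w - 5)


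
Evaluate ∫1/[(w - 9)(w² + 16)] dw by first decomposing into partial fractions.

Cover-up at w=9: α = 1/(9²+16) = 1/97. Coeff matching: β = -1/97, γ = -9/97. Decomposition: (1/97)/(w - 9) - ((1/97)w + 9/97)/(w² + 16). Integrate: linear → ln, quadratic → (1/2)ln + arctan: (1/97) ln|(w - 9)| - (1/194) ln(w² + 16) - (9/388) arctan(w/4) + C


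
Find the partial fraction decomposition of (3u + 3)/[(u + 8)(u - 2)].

At u=-8: A = (3·(-8) + 3)/(-8 - 2) = 21/10. At u=2: B = (3·2 + 3)/(2 + 8) = 9/10
Result: (21/10)/(u + 8) + (9/10)/(u - 2)


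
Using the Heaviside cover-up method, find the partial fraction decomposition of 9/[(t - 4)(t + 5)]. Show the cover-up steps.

Cover (t - 4): set t=4, get A = 9/(4 + 5) = 1. Cover (t + 5): set t=-5, get B = 9/(-5 - 4) = -1.
Result: 1/(t - 4) - 1/(t + 5)


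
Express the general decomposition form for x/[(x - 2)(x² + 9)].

Linear + irreducible quadratic: α/(x - 2) + (βx + γ)/(x² + 9)


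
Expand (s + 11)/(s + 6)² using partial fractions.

(s + 11) = α(s + 6) + β. At s = -6: β = 1·(-6) + 11 = 5. Coeff of s: α = 1
Result: 1/(s + 6) + 5/(s + 6)²


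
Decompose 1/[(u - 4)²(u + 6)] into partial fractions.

Cover-up at u=-6: R = 1/(-6 - 4)² = 1/100. Cover-up at u=4: Q = 1/(4 + 6) = 1/10. Comparing u² coeff: P = -R = -1/100
Result: (-1/100)/(u - 4) + (1/10)/(u - 4)² + (1/100)/(u + 6)


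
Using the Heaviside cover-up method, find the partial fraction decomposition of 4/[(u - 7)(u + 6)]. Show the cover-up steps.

Cover (u - 7): set u=7, get P = 4/(7 + 6) = 4/13. Cover (u + 6): set u=-6, get Q = 4/(-6 - 7) = -4/13.
Result: (4/13)/(u - 7) - (4/13)/(u + 6)


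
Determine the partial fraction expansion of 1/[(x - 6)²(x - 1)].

Cover-up at x=1: R = 1/(1 - 6)² = 1/25. Cover-up at x=6: Q = 1/(6 - 1) = 1/5. Comparing x² coeff: P = -R = -1/25
Result: (-1/25)/(x - 6) + (1/5)/(x - 6)² + (1/25)/(x - 1)


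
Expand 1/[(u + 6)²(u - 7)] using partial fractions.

Cover-up at u=7: C = 1/(7 + 6)² = 1/169. Cover-up at u=-6: B = 1/(-6 - 7) = -1/13. Comparing u² coeff: A = -C = -1/169
Result: (-1/169)/(u + 6) - (1/13)/(u + 6)² + (1/169)/(u - 7)


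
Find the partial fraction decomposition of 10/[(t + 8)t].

10/(t + 8)t = A/(t + 8) + B/t. A = 10/(-8 - 0) = -5/4, B = 10/(0 + 8) = 5/4
Result: (-5/4)/(t + 8) + (5/4)/t


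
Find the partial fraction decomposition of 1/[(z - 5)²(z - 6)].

Cover-up at z=6: R = 1/(6 - 5)² = 1. Cover-up at z=5: Q = 1/(5 - 6) = -1. Comparing z² coeff: P = -R = -1
Result: -1/(z - 5) - 1/(z - 5)² + 1/(z - 6)


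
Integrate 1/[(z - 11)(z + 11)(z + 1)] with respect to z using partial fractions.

Cover-up: P = 1/264, Q = 1/220, R = -1/120. Decomposition: (1/264)/(z - 11) + (1/220)/(z + 11) - (1/120)/(z + 1). Integrate each term: (1/264) ln|(z - 11)| + (1/220) ln|(z + 11)| - (1/120) ln|(z + 1)| + C


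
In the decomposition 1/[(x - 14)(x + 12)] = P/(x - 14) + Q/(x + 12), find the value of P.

Cover-up at x = 14: P = 1/(14 + 12) = 1/26


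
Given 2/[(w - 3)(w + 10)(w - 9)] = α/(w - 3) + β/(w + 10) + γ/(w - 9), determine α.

Cover-up at w = 3: α = 2/[(3 + 10)(3 - 9)] = 2/[(13)(-6)] = -2/78 = -1/39


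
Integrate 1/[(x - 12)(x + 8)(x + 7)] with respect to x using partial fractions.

Cover-up: P = 1/380, Q = 1/20, R = -1/19. Decomposition: (1/380)/(x - 12) + (1/20)/(x + 8) - (1/19)/(x + 7). Integrate each term: (1/380) ln|(x - 12)| + (1/20) ln|(x + 8)| - (1/19) ln|(x + 7)| + C


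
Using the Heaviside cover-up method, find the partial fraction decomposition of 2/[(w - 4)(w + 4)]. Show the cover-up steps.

Cover (w - 4): set w=4, get α = 2/(4 + 4) = 1/4. Cover (w + 4): set w=-4, get β = 2/(-4 - 4) = -1/4.
Result: (1/4)/(w - 4) - (1/4)/(w + 4)


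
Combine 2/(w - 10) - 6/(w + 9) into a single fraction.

Common denominator (w - 10)(w + 9). Numerator: 2(w + 9) - 6(w - 10) = (2w + 18) - (6w - 60) = -4w + 78
Result: (-4w + 78)/[(w - 10)(w + 9)]


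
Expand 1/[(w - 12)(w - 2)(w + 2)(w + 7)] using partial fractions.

Using Heaviside cover-up: (1/2660)/(w - 12) - (1/360)/(w - 2) + (1/280)/(w + 2) - (1/855)/(w + 7)


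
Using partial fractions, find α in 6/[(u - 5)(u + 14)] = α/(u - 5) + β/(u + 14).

Cover-up at u = 5: α = 6/(5 + 14) = 6/19


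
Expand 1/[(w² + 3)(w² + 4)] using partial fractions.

Coefficient matching gives A = C = 0, B = 1/(4-3) = 1, D = -B = -1
Result: 1/(w² + 3) - 1/(w² + 4)


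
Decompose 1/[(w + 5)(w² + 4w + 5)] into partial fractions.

Cover-up at w = -5: A = 1/((-5)² + 4·(-5) + 5) = 1/10. Then B = -A = -1/10, C = -A·(4 - 5) = 1/10
Result: (1/10)/(w + 5) - ((1/10)w - 1/10)/(w² + 4w + 5)


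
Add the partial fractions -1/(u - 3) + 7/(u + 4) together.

Common denominator (u - 3)(u + 4). Numerator: -1(u + 4) + 7(u - 3) = (-u - 4) + (7u - 21) = 6u - 25
Result: (6u - 25)/[(u - 3)(u + 4)]


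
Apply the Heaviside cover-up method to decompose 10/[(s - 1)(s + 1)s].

Cover (s - 1), s=1: A = 10/[(1 + 1)(1 - 0)] = 5. Cover (s + 1), s=-1: B = 10/[(-1 - 1)(-1 - 0)] = 5. Cover s, s=0: C = 10/[(0 - 1)(0 + 1)] = -10.
Result: 5/(s - 1) + 5/(s + 1) - 10/s


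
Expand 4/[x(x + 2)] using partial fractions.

4/x(x + 2) = A/x + B/(x + 2). A = 4/(0 + 2) = 2, B = 4/(-2 - 0) = -2
Result: 2/x - 2/(x + 2)


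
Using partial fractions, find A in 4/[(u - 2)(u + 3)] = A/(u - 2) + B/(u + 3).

Cover-up at u = 2: A = 4/(2 + 3) = 4/5


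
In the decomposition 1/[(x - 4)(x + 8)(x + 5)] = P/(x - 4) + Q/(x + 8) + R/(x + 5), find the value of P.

Cover-up at x = 4: P = 1/[(4 + 8)(4 + 5)] = 1/[(12)(9)] = 1/108


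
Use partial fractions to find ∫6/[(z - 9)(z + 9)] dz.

Decompose: 6/[(z - 9)(z + 9)] = (1/3)/(z - 9) - (1/3)/(z + 9). Integrate each term: (1/3) ln|(z - 9)| - (1/3) ln|(z + 9)| + C


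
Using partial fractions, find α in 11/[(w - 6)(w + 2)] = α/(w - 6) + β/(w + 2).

Cover-up at w = 6: α = 11/(6 + 2) = 11/8


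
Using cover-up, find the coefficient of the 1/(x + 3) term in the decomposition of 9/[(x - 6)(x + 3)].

Cover (x + 3), set x=-3: 9/((x - 6) at x=-3) = 9/(-9) = -1


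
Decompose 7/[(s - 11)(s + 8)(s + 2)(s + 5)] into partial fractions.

Using Heaviside cover-up: (7/3952)/(s - 11) - (7/342)/(s + 8) - (7/234)/(s + 2) + (7/144)/(s + 5)


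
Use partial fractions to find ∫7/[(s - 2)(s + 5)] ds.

Decompose: 7/[(s - 2)(s + 5)] = 1/(s - 2) - 1/(s + 5). Integrate each term: ln|(s - 2)| - ln|(s + 5)| + C


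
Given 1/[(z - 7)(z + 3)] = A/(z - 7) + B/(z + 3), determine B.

Cover-up at z = -3: B = 1/(-3 - 7) = -1/10


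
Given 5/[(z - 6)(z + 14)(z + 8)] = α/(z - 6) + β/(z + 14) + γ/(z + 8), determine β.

Cover-up at z = -14: β = 5/[(-14 - 6)(-14 + 8)] = 5/[(-20)(-6)] = 5/120 = 1/24


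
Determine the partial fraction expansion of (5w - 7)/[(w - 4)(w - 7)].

At w=4: α = (5·4 - 7)/(4 - 7) = -13/3. At w=7: β = (5·7 - 7)/(7 - 4) = 28/3
Result: (-13/3)/(w - 4) + (28/3)/(w - 7)


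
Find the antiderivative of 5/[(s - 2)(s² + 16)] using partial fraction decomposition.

Cover-up at s=2: A = 5/(2²+16) = 1/4. Coeff matching: B = -1/4, C = -1/2. Decomposition: (1/4)/(s - 2) - ((1/4)s + 1/2)/(s² + 16). Integrate: linear → ln, quadratic → (1/2)ln + arctan: (1/4) ln|(s - 2)| - (1/8) ln(s² + 16) - (1/8) arctan(s/4) + C


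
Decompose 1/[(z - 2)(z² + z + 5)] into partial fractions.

Cover-up at z = 2: P = 1/(2² + 1·2 + 5) = 1/11. Then Q = -P = -1/11, R = -P·(1 + 2) = -3/11
Result: (1/11)/(z - 2) - ((1/11)z + 3/11)/(z² + z + 5)


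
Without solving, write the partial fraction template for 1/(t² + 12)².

Repeated quadratic factor: (Pt + Q)/(t² + 12) + (Rt + S)/(t² + 12)²


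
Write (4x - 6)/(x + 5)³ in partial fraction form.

(4x - 6) = A(x + 5)² + B(x + 5) + C. At x = -5: C = 4·(-5) - 6 = -26. Coefficients: A = 0, B = 4
Result: 4/(x + 5)² - 26/(x + 5)³


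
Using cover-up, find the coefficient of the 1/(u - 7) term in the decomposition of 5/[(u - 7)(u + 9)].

Cover (u - 7), set u=7: 5/((u + 9) at u=7) = 5/(16) = 5/16


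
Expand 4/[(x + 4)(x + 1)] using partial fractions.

4/(x + 4)(x + 1) = P/(x + 4) + Q/(x + 1). P = 4/(-4 + 1) = -4/3, Q = 4/(-1 + 4) = 4/3
Result: (-4/3)/(x + 4) + (4/3)/(x + 1)


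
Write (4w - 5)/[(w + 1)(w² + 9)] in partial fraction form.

At w=-1: A = (4·(-1) - 5)/((-1)² + 9) = -9/10. B = -A = 9/10, C = 4 - (-1)·A = 31/10
Result: (-9/10)/(w + 1) + ((9/10)w + 31/10)/(w² + 9)


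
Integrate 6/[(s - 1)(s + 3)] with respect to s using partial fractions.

Decompose: 6/[(s - 1)(s + 3)] = (3/2)/(s - 1) - (3/2)/(s + 3). Integrate each term: (3/2) ln|(s - 1)| - (3/2) ln|(s + 3)| + C


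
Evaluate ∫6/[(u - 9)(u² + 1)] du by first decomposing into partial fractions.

Cover-up at u=9: P = 6/(9²+1) = 3/41. Coeff matching: Q = -3/41, R = -27/41. Decomposition: (3/41)/(u - 9) - ((3/41)u + 27/41)/(u² + 1). Integrate: linear → ln, quadratic → (1/2)ln + arctan: (3/41) ln|(u - 9)| - (3/82) ln(u² + 1) - (27/41) arctan(u) + C


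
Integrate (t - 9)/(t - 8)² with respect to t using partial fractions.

Decompose: α = 1, β = 1·8 - 9 = -1, so (t - 9)/(t - 8)² = 1/(t - 8) - 1/(t - 8)². Integrate: ∫ α/(t - 8) dt = ln|(t - 8)|; ∫ β/(t - 8)² dt = 1/(t - 8). Sum: ln|(t - 8)| + 1/(t - 8) + C


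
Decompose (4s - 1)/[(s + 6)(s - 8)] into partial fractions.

At s=-6: P = (4·(-6) - 1)/(-6 - 8) = 25/14. At s=8: Q = (4·8 - 1)/(8 + 6) = 31/14
Result: (25/14)/(s + 6) + (31/14)/(s - 8)


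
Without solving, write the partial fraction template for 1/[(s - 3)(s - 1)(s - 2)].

Three distinct linear factors: α/(s - 3) + β/(s - 1) + γ/(s - 2)


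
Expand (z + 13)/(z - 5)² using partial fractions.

(z + 13) = A(z - 5) + B. At z = 5: B = 1·5 + 13 = 18. Coeff of z: A = 1
Result: 1/(z - 5) + 18/(z - 5)²


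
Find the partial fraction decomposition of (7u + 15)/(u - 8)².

(7u + 15) = A(u - 8) + B. At u = 8: B = 7·8 + 15 = 71. Coeff of u: A = 7
Result: 7/(u - 8) + 71/(u - 8)²


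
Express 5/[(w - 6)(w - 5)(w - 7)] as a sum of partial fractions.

Using cover-up method: α = -5, β = 5/2, γ = 5/2
Result: -5/(w - 6) + (5/2)/(w - 5) + (5/2)/(w - 7)


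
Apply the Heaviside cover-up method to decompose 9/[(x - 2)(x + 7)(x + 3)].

Cover (x - 2), x=2: A = 9/[(2 + 7)(2 + 3)] = 1/5. Cover (x + 7), x=-7: B = 9/[(-7 - 2)(-7 + 3)] = 1/4. Cover (x + 3), x=-3: C = 9/[(-3 - 2)(-3 + 7)] = -9/20.
Result: (1/5)/(x - 2) + (1/4)/(x + 7) - (9/20)/(x + 3)


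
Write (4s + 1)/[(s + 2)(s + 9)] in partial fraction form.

At s=-2: P = (4·(-2) + 1)/(-2 + 9) = -1. At s=-9: Q = (4·(-9) + 1)/(-9 + 2) = 5
Result: -1/(s + 2) + 5/(s + 9)


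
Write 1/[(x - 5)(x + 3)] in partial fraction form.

1/(x - 5)(x + 3) = A/(x - 5) + B/(x + 3). A = 1/(5 + 3) = 1/8, B = 1/(-3 - 5) = -1/8
Result: (1/8)/(x - 5) - (1/8)/(x + 3)


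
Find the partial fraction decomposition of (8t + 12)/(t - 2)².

(8t + 12) = α(t - 2) + β. At t = 2: β = 8·2 + 12 = 28. Coeff of t: α = 8
Result: 8/(t - 2) + 28/(t - 2)²


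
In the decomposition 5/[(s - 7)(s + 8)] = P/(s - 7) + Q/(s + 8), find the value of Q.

Cover-up at s = -8: Q = 5/(-8 - 7) = -5/15 = -1/3


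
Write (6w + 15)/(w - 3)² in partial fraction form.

(6w + 15) = P(w - 3) + Q. At w = 3: Q = 6·3 + 15 = 33. Coeff of w: P = 6
Result: 6/(w - 3) + 33/(w - 3)²


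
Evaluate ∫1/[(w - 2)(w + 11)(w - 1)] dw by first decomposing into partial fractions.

Cover-up: A = 1/13, B = 1/156, C = -1/12. Decomposition: (1/13)/(w - 2) + (1/156)/(w + 11) - (1/12)/(w - 1). Integrate each term: (1/13) ln|(w - 2)| + (1/156) ln|(w + 11)| - (1/12) ln|(w - 1)| + C


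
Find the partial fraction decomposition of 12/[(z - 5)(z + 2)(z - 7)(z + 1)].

Using Heaviside cover-up: (-1/7)/(z - 5) - (4/21)/(z + 2) + (1/12)/(z - 7) + (1/4)/(z + 1)


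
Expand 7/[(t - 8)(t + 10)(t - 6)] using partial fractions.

Using cover-up method: α = 7/36, β = 7/288, γ = -7/32
Result: (7/36)/(t - 8) + (7/288)/(t + 10) - (7/32)/(t - 6)


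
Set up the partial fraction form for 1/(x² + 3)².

Repeated quadratic factor: (Px + Q)/(x² + 3) + (Rx + S)/(x² + 3)²


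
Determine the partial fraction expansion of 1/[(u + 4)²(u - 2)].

Cover-up at u=2: γ = 1/(2 + 4)² = 1/36. Cover-up at u=-4: β = 1/(-4 - 2) = -1/6. Comparing u² coeff: α = -γ = -1/36
Result: (-1/36)/(u + 4) - (1/6)/(u + 4)² + (1/36)/(u - 2)


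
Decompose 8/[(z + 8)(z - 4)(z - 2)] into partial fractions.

Using cover-up method: α = 1/15, β = 1/3, γ = -2/5
Result: (1/15)/(z + 8) + (1/3)/(z - 4) - (2/5)/(z - 2)


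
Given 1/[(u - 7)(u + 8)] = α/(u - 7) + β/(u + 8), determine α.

Cover-up at u = 7: α = 1/(7 + 8) = 1/15


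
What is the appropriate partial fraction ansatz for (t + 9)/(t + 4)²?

Repeated linear factor: P/(t + 4) + Q/(t + 4)²


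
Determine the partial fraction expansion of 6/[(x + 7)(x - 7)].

6/(x + 7)(x - 7) = P/(x + 7) + Q/(x - 7). P = 6/(-7 - 7) = -3/7, Q = 6/(7 + 7) = 3/7
Result: (-3/7)/(x + 7) + (3/7)/(x - 7)


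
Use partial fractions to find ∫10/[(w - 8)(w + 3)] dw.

Decompose: 10/[(w - 8)(w + 3)] = (10/11)/(w - 8) - (10/11)/(w + 3). Integrate each term: (10/11) ln|(w - 8)| - (10/11) ln|(w + 3)| + C


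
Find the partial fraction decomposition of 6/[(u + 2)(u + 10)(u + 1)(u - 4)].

Using Heaviside cover-up: (1/8)/(u + 2) - (1/168)/(u + 10) - (2/15)/(u + 1) + (1/70)/(u - 4)


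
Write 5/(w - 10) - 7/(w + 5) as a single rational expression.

Common denominator (w - 10)(w + 5). Numerator: 5(w + 5) - 7(w - 10) = (5w + 25) - (7w - 70) = -2w + 95
Result: (-2w + 95)/[(w - 10)(w + 5)]


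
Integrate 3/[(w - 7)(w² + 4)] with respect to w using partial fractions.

Cover-up at w=7: α = 3/(7²+4) = 3/53. Coeff matching: β = -3/53, γ = -21/53. Decomposition: (3/53)/(w - 7) - ((3/53)w + 21/53)/(w² + 4). Integrate: linear → ln, quadratic → (1/2)ln + arctan: (3/53) ln|(w - 7)| - (3/106) ln(w² + 4) - (21/106) arctan(w/2) + C


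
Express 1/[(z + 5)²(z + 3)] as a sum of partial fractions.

Cover-up at z=-3: C = 1/(-3 + 5)² = 1/4. Cover-up at z=-5: B = 1/(-5 + 3) = -1/2. Comparing z² coeff: A = -C = -1/4
Result: (-1/4)/(z + 5) - (1/2)/(z + 5)² + (1/4)/(z + 3)


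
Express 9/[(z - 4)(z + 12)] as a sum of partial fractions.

9/(z - 4)(z + 12) = α/(z - 4) + β/(z + 12). α = 9/(4 + 12) = 9/16, β = 9/(-12 - 4) = -9/16
Result: (9/16)/(z - 4) - (9/16)/(z + 12)


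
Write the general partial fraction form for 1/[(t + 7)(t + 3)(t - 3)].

Three distinct linear factors: P/(t + 7) + Q/(t + 3) + R/(t - 3)


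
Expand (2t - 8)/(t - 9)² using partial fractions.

(2t - 8) = A(t - 9) + B. At t = 9: B = 2·9 - 8 = 10. Coeff of t: A = 2
Result: 2/(t - 9) + 10/(t - 9)²


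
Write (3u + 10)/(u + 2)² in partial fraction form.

(3u + 10) = P(u + 2) + Q. At u = -2: Q = 3·(-2) + 10 = 4. Coeff of u: P = 3
Result: 3/(u + 2) + 4/(u + 2)²


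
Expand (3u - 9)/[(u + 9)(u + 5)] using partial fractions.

At u=-9: P = (3·(-9) - 9)/(-9 + 5) = 9. At u=-5: Q = (3·(-5) - 9)/(-5 + 9) = -6
Result: 9/(u + 9) - 6/(u + 5)


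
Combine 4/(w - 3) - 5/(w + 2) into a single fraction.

Common denominator (w - 3)(w + 2). Numerator: 4(w + 2) - 5(w - 3) = (4w + 8) - (5w - 15) = -w + 23
Result: (-w + 23)/[(w - 3)(w + 2)]


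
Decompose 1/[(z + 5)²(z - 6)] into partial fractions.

Cover-up at z=6: γ = 1/(6 + 5)² = 1/121. Cover-up at z=-5: β = 1/(-5 - 6) = -1/11. Comparing z² coeff: α = -γ = -1/121
Result: (-1/121)/(z + 5) - (1/11)/(z + 5)² + (1/121)/(z - 6)


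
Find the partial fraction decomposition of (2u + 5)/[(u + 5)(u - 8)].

At u=-5: α = (2·(-5) + 5)/(-5 - 8) = 5/13. At u=8: β = (2·8 + 5)/(8 + 5) = 21/13
Result: (5/13)/(u + 5) + (21/13)/(u - 8)


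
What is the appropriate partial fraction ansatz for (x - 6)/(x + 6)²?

Repeated linear factor: α/(x + 6) + β/(x + 6)²


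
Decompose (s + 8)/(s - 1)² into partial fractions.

(s + 8) = A(s - 1) + B. At s = 1: B = 1·1 + 8 = 9. Coeff of s: A = 1
Result: 1/(s - 1) + 9/(s - 1)²


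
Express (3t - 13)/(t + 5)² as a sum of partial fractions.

(3t - 13) = α(t + 5) + β. At t = -5: β = 3·(-5) - 13 = -28. Coeff of t: α = 3
Result: 3/(t + 5) - 28/(t + 5)²


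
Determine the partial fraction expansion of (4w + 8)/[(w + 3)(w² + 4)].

At w=-3: A = (4·(-3) + 8)/((-3)² + 4) = -4/13. B = -A = 4/13, C = 4 - (-3)·A = 40/13
Result: (-4/13)/(w + 3) + ((4/13)w + 40/13)/(w² + 4)


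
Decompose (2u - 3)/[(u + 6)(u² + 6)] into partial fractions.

At u=-6: P = (2·(-6) - 3)/((-6)² + 6) = -5/14. Q = -P = 5/14, R = 2 - (-6)·P = -1/7
Result: (-5/14)/(u + 6) + ((5/14)u - 1/7)/(u² + 6)


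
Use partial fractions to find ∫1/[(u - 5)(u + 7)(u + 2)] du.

Cover-up: A = 1/84, B = 1/60, C = -1/35. Decomposition: (1/84)/(u - 5) + (1/60)/(u + 7) - (1/35)/(u + 2). Integrate each term: (1/84) ln|(u - 5)| + (1/60) ln|(u + 7)| - (1/35) ln|(u + 2)| + C


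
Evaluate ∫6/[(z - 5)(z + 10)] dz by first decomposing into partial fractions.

Decompose: 6/[(z - 5)(z + 10)] = (2/5)/(z - 5) - (2/5)/(z + 10). Integrate each term: (2/5) ln|(z - 5)| - (2/5) ln|(z + 10)| + C


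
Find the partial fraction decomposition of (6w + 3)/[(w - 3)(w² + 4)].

At w=3: P = (6·3 + 3)/(3² + 4) = 21/13. Q = -P = -21/13, R = 6 - 3·P = 15/13
Result: (21/13)/(w - 3) - ((21/13)w - 15/13)/(w² + 4)


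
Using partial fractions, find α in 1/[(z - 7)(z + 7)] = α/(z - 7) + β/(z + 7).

Cover-up at z = 7: α = 1/(7 + 7) = 1/14


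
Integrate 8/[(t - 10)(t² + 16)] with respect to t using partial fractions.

Cover-up at t=10: A = 8/(10²+16) = 2/29. Coeff matching: B = -2/29, C = -20/29. Decomposition: (2/29)/(t - 10) - ((2/29)t + 20/29)/(t² + 16). Integrate: linear → ln, quadratic → (1/2)ln + arctan: (2/29) ln|(t - 10)| - (1/29) ln(t² + 16) - (5/29) arctan(t/4) + C


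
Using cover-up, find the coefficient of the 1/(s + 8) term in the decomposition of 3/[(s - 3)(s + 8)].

Cover (s + 8), set s=-8: 3/((s - 3) at s=-8) = 3/(-11) = -3/11


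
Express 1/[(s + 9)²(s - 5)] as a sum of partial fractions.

Cover-up at s=5: R = 1/(5 + 9)² = 1/196. Cover-up at s=-9: Q = 1/(-9 - 5) = -1/14. Comparing s² coeff: P = -R = -1/196
Result: (-1/196)/(s + 9) - (1/14)/(s + 9)² + (1/196)/(s - 5)


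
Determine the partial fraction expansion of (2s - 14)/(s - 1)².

(2s - 14) = P(s - 1) + Q. At s = 1: Q = 2·1 - 14 = -12. Coeff of s: P = 2
Result: 2/(s - 1) - 12/(s - 1)²


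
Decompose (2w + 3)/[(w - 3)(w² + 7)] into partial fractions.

At w=3: P = (2·3 + 3)/(3² + 7) = 9/16. Q = -P = -9/16, R = 2 - 3·P = 5/16
Result: (9/16)/(w - 3) - ((9/16)w - 5/16)/(w² + 7)


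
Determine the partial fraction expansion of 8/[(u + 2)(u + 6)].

8/(u + 2)(u + 6) = α/(u + 2) + β/(u + 6). α = 8/(-2 + 6) = 2, β = 8/(-6 + 2) = -2
Result: 2/(u + 2) - 2/(u + 6)


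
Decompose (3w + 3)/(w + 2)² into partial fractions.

(3w + 3) = α(w + 2) + β. At w = -2: β = 3·(-2) + 3 = -3. Coeff of w: α = 3
Result: 3/(w + 2) - 3/(w + 2)²


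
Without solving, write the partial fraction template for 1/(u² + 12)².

Repeated quadratic factor: (Au + B)/(u² + 12) + (Cu + D)/(u² + 12)²


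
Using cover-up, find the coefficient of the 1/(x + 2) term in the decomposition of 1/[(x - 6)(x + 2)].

Cover (x + 2), set x=-2: 1/((x - 6) at x=-2) = 1/(-8) = -1/8


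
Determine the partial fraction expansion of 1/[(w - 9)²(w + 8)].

Cover-up at w=-8: C = 1/(-8 - 9)² = 1/289. Cover-up at w=9: B = 1/(9 + 8) = 1/17. Comparing w² coeff: A = -C = -1/289
Result: (-1/289)/(w - 9) + (1/17)/(w - 9)² + (1/289)/(w + 8)


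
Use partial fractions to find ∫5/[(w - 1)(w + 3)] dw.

Decompose: 5/[(w - 1)(w + 3)] = (5/4)/(w - 1) - (5/4)/(w + 3). Integrate each term: (5/4) ln|(w - 1)| - (5/4) ln|(w + 3)| + C


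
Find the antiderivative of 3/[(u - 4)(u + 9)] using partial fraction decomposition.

Decompose: 3/[(u - 4)(u + 9)] = (3/13)/(u - 4) - (3/13)/(u + 9). Integrate each term: (3/13) ln|(u - 4)| - (3/13) ln|(u + 9)| + C


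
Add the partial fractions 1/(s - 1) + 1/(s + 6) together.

Common denominator (s - 1)(s + 6). Numerator: 1(s + 6) + 1(s - 1) = (s + 6) + (s - 1) = 2s + 5
Result: (2s + 5)/[(s - 1)(s + 6)]


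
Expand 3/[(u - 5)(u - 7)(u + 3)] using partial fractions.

Using cover-up method: α = -3/16, β = 3/20, γ = 3/80
Result: (-3/16)/(u - 5) + (3/20)/(u - 7) + (3/80)/(u + 3)


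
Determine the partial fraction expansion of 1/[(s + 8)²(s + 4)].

Cover-up at s=-4: γ = 1/(-4 + 8)² = 1/16. Cover-up at s=-8: β = 1/(-8 + 4) = -1/4. Comparing s² coeff: α = -γ = -1/16
Result: (-1/16)/(s + 8) - (1/4)/(s + 8)² + (1/16)/(s + 4)


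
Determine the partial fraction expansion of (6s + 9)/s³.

(6s + 9) = αs² + βs + γ. At s = 0: γ = 6·0 + 9 = 9. Coefficients: α = 0, β = 6
Result: 6/s² + 9/s³


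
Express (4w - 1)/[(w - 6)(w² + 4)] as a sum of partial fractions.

At w=6: α = (4·6 - 1)/(6² + 4) = 23/40. β = -α = -23/40, γ = 4 - 6·α = 11/20
Result: (23/40)/(w - 6) - ((23/40)w - 11/20)/(w² + 4)


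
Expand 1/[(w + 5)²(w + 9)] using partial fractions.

Cover-up at w=-9: γ = 1/(-9 + 5)² = 1/16. Cover-up at w=-5: β = 1/(-5 + 9) = 1/4. Comparing w² coeff: α = -γ = -1/16
Result: (-1/16)/(w + 5) + (1/4)/(w + 5)² + (1/16)/(w + 9)


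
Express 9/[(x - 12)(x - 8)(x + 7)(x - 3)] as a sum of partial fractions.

Using Heaviside cover-up: (1/76)/(x - 12) - (3/100)/(x - 8) - (3/950)/(x + 7) + (1/50)/(x - 3)


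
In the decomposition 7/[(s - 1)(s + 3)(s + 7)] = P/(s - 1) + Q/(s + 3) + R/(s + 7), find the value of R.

Cover-up at s = -7: R = 7/[(-7 - 1)(-7 + 3)] = 7/[(-8)(-4)] = 7/32


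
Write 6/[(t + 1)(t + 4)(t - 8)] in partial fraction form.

Using cover-up method: P = -2/9, Q = 1/6, R = 1/18
Result: (-2/9)/(t + 1) + (1/6)/(t + 4) + (1/18)/(t - 8)


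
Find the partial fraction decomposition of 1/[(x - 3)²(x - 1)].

Cover-up at x=1: R = 1/(1 - 3)² = 1/4. Cover-up at x=3: Q = 1/(3 - 1) = 1/2. Comparing x² coeff: P = -R = -1/4
Result: (-1/4)/(x - 3) + (1/2)/(x - 3)² + (1/4)/(x - 1)


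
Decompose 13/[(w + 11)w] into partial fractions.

13/(w + 11)w = P/(w + 11) + Q/w. P = 13/(-11 - 0) = -13/11, Q = 13/(0 + 11) = 13/11
Result: (-13/11)/(w + 11) + (13/11)/w


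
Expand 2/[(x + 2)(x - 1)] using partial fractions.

2/(x + 2)(x - 1) = A/(x + 2) + B/(x - 1). A = 2/(-2 - 1) = -2/3, B = 2/(1 + 2) = 2/3
Result: (-2/3)/(x + 2) + (2/3)/(x - 1)


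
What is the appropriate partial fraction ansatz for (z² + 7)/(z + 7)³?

Repeated linear factor (power 3): α/(z + 7) + β/(z + 7)² + γ/(z + 7)³


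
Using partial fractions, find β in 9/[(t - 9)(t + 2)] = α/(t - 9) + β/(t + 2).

Cover-up at t = -2: β = 9/(-2 - 9) = -9/11


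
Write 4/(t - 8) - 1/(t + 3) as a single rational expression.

Common denominator (t - 8)(t + 3). Numerator: 4(t + 3) - 1(t - 8) = (4t + 12) - (t - 8) = 3t + 20
Result: (3t + 20)/[(t - 8)(t + 3)]


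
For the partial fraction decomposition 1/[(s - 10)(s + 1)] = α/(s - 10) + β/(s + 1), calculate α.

Cover-up at s = 10: α = 1/(10 + 1) = 1/11


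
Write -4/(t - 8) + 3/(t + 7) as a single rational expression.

Common denominator (t - 8)(t + 7). Numerator: -4(t + 7) + 3(t - 8) = (-4t - 28) + (3t - 24) = -t - 52
Result: (-t - 52)/[(t - 8)(t + 7)]
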